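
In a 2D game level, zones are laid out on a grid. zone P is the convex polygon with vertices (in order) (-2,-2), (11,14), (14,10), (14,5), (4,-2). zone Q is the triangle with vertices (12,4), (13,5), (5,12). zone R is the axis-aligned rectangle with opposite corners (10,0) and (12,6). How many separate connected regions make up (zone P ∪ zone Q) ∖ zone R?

(zone P ∪ zone Q) ∖ zone R is a single connected region.

1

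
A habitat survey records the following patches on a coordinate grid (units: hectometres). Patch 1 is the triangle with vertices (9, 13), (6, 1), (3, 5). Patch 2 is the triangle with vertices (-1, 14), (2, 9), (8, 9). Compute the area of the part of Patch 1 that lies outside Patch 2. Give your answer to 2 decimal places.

23.22

|Patch 1| = 24, |Patch 1∩Patch 2| = 0.7843.
|Patch 1 ∖ Patch 2| = |Patch 1| − |Patch 1∩Patch 2| = 24 − 0.7843 = 23.22.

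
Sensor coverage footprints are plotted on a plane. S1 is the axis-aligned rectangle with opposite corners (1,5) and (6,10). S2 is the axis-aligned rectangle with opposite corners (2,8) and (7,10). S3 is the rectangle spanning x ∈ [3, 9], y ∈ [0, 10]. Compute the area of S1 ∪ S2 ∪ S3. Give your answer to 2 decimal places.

By inclusion–exclusion:
Individual areas: |S1| = 25, |S2| = 10, |S3| = 60.
|S1∩S2|: x∈[2,6], y∈[8,10] → 4·2 = 8.
|S1∩S3|: x∈[3,6], y∈[5,10] → 3·5 = 15.
|S2∩S3|: x∈[3,7], y∈[8,10] → 4·2 = 8.
|S1∩S2∩S3| = 6.
|S1 ∪ S2 ∪ S3| = 95 − 31 + 6 = 70.00.

70.00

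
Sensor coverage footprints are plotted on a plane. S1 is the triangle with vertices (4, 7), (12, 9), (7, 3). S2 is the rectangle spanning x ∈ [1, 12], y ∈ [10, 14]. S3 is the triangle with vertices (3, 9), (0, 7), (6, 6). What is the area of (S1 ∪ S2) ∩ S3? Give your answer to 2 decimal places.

The region (S1 ∪ S2) ∩ S3 is the polygon with vertices (4.8,7.2), (6,6), (4.571,6.238), (4,7).
By the shoelace formula its area is 1.08.

1.08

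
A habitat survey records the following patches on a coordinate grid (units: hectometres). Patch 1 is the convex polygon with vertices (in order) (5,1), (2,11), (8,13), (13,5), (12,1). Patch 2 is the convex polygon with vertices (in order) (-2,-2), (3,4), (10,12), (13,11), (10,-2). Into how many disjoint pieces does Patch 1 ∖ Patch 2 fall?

2

Patch 1 ∖ Patch 2 splits into 2 disjoint pieces (area 28.8472, area 6.5048).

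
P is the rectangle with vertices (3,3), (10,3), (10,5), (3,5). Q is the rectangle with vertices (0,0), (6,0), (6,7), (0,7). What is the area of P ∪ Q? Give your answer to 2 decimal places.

50.00

By inclusion–exclusion:
Individual areas: |P| = 14, |Q| = 42.
|P∩Q|: x∈[3,6], y∈[3,5] → 3·2 = 6.
|P ∪ Q| = 56 − 6 = 50.00.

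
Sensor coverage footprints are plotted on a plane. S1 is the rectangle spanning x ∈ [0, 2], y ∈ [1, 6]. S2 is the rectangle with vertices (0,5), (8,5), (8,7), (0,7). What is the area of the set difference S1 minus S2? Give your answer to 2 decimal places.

|S1∩S2|: x∈[0,2], y∈[5,6] → 2·1 = 2.
|S1| = 10.
|S1 ∖ S2| = |S1| − |S1∩S2| = 10 − 2 = 8.00.

8.00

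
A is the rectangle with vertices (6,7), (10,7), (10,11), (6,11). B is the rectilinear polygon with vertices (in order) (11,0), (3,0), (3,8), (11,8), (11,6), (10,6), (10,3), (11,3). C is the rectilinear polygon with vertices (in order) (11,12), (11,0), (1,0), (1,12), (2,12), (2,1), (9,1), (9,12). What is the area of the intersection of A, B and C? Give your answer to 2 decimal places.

1.00

The intersection is the polygon with vertices (9,7), (9,8), (10,8), (10,7).
By the shoelace formula its area is 1.00.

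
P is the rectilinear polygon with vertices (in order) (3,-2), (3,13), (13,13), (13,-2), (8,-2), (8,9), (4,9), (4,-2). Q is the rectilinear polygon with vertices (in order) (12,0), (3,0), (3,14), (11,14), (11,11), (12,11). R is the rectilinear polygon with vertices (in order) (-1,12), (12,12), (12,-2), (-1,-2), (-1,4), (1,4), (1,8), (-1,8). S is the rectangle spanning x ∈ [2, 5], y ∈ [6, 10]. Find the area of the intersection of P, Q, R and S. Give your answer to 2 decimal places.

5.00

The intersection is the polygon with vertices (4,9), (4,6), (3,6), (3,10), (5,10), (5,9).
By the shoelace formula its area is 5.00.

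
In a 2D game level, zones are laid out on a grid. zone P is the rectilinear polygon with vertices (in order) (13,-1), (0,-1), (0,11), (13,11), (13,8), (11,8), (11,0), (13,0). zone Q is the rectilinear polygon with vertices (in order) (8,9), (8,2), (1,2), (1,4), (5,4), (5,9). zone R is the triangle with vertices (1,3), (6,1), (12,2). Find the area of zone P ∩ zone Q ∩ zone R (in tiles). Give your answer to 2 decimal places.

The intersection is the polygon with vertices (3.5,2), (1,3), (8,2.364), (8,2).
By the shoelace formula its area is 3.52.

3.52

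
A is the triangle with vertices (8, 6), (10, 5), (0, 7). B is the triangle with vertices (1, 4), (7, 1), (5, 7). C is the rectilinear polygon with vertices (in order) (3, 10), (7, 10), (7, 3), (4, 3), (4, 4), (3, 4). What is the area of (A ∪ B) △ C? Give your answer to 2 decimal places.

26.08

|A ∪ B| = 17.5863.
|(A ∪ B) ∩ C| = 9.2529.
|(A ∪ B) △ C| = 17.5863 + 27 − 18.5059 = 26.08.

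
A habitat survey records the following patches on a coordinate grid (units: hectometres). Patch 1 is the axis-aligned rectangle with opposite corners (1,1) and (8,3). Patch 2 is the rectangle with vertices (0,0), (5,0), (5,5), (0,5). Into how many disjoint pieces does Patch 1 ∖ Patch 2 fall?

1

Patch 1 ∖ Patch 2 is a single connected region.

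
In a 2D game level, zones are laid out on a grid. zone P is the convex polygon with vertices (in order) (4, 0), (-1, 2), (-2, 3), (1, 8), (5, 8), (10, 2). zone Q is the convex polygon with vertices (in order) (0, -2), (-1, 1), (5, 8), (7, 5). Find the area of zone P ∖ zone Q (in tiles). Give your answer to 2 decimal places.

|zone P| = 60, |zone P∩zone Q| = 23.3906.
|zone P ∖ zone Q| = |zone P| − |zone P∩zone Q| = 60 − 23.3906 = 36.61.

36.61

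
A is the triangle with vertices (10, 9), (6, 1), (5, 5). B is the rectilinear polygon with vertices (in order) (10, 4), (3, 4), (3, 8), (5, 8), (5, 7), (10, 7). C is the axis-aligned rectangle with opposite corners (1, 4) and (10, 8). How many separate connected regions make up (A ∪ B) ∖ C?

2

(A ∪ B) ∖ C splits into 2 disjoint pieces (area 3.375, area 0.375).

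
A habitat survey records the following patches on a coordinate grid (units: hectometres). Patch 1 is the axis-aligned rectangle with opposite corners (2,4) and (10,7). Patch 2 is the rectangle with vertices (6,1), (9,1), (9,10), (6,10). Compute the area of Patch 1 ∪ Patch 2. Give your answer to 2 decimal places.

42.00

By inclusion–exclusion:
Individual areas: |Patch 1| = 24, |Patch 2| = 27.
|Patch 1∩Patch 2|: x∈[6,9], y∈[4,7] → 3·3 = 9.
|Patch 1 ∪ Patch 2| = 51 − 9 = 42.00.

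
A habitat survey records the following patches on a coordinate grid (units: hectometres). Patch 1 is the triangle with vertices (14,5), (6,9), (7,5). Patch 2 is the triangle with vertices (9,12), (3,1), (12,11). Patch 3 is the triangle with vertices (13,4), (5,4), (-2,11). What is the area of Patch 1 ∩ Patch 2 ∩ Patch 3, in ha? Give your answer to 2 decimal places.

The intersection is the polygon with vertices (6.913,5.348), (6.491,7.038), (7.859,6.399).
By the shoelace formula its area is 1.02.

1.02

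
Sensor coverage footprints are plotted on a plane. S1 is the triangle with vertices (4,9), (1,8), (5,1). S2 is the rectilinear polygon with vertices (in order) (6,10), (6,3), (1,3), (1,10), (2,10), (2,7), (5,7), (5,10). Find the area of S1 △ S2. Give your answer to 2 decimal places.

|S1| = 12.5, |S2| = 26, |S1∩S2| = 8.0238.
|S1 △ S2| = |S1| + |S2| − 2·|S1∩S2| = 12.5 + 26 − 16.0476 = 22.45.

22.45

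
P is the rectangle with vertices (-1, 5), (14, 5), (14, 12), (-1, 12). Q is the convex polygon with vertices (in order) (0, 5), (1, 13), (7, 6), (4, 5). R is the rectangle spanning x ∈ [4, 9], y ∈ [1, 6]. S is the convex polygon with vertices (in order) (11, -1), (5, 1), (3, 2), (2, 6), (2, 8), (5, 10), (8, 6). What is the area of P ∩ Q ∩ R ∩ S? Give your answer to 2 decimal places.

The intersection is the polygon with vertices (4,6), (7,6), (4,5).
By the shoelace formula its area is 1.50.

1.50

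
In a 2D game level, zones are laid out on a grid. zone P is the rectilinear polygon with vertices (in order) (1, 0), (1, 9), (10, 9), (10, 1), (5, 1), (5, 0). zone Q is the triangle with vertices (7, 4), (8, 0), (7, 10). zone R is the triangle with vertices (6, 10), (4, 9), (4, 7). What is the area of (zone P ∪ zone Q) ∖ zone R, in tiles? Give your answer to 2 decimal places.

74.79

|zone P ∪ zone Q| = 76.125.
|(zone P ∪ zone Q) ∩ zone R| = 1.3333.
|(zone P ∪ zone Q) ∖ zone R| = 76.125 − 1.3333 = 74.79.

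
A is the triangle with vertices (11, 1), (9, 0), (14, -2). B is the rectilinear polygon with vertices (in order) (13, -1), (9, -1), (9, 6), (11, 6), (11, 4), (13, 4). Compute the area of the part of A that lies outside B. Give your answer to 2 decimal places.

0.75

|A| = 4.5, |A∩B| = 3.75.
|A ∖ B| = |A| − |A∩B| = 4.5 − 3.75 = 0.75.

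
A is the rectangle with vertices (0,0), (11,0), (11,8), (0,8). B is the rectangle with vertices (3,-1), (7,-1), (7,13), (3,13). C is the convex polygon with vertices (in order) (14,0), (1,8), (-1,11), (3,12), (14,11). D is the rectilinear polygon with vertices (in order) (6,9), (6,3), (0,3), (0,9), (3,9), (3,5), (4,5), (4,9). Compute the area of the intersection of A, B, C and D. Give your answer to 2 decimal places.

4.92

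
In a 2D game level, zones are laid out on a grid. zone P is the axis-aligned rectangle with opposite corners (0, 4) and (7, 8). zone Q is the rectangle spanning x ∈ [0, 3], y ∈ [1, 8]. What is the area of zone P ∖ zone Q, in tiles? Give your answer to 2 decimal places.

16.00

|zone P∩zone Q|: x∈[0,3], y∈[4,8] → 3·4 = 12.
|zone P| = 28.
|zone P ∖ zone Q| = |zone P| − |zone P∩zone Q| = 28 − 12 = 16.00.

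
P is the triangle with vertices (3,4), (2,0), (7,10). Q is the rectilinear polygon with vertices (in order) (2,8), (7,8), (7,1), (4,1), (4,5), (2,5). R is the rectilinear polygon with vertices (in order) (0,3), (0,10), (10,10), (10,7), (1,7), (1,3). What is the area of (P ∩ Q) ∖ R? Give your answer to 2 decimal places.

1.58

|P ∩ Q| = 2.
|(P ∩ Q) ∩ R| = 0.4167.
|(P ∩ Q) ∖ R| = 2 − 0.4167 = 1.58.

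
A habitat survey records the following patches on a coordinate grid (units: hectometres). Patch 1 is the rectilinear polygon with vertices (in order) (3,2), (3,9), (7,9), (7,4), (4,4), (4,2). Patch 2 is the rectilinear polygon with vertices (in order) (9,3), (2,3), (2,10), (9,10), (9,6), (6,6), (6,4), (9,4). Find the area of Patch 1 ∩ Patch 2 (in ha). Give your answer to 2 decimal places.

19.00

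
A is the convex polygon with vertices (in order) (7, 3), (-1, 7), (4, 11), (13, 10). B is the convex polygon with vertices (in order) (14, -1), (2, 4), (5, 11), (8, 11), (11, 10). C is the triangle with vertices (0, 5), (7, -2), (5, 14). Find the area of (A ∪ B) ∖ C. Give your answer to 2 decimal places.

68.53

|A ∪ B| = 98.9034.
|(A ∪ B) ∩ C| = 30.3763.
|(A ∪ B) ∖ C| = 98.9034 − 30.3763 = 68.53.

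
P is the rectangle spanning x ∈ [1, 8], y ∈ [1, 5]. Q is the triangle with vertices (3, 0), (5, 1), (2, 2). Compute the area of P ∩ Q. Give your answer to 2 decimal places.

The intersection is the polygon with vertices (2.5,1), (2,2), (5,1).
By the shoelace formula its area is 1.25.

1.25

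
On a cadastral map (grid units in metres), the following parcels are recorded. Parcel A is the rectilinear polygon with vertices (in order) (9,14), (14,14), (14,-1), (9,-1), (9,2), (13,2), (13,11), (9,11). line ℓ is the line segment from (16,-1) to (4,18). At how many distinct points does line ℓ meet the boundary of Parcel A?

The segment meets the boundary at (13,3.75), (14,2.167).

2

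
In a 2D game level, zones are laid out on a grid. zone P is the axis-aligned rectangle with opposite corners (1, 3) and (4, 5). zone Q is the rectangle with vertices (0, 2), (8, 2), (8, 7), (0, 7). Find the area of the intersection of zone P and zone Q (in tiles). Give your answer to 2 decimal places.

|zone P∩zone Q|: x∈[1,4], y∈[3,5] → 3·2 = 6.

6.00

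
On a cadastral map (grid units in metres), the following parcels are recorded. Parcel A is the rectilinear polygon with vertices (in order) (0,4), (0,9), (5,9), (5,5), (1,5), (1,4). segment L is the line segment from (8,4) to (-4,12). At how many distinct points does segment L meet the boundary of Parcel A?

The segment meets the boundary at (0.5,9), (5,6).

2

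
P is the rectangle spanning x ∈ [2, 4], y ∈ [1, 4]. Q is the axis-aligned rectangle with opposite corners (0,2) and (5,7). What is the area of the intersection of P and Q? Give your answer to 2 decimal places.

|P∩Q|: x∈[2,4], y∈[2,4] → 2·2 = 4.

4.00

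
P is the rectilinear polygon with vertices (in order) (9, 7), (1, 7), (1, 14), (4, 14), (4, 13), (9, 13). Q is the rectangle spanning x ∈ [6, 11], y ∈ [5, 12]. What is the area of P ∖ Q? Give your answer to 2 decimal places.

|P| = 51, |P∩Q| = 15.
|P ∖ Q| = |P| − |P∩Q| = 51 − 15 = 36.00.

36.00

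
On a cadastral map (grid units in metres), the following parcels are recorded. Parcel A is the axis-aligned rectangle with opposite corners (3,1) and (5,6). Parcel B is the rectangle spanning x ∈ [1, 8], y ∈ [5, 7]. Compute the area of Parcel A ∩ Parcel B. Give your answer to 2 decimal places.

2.00

|Parcel A∩Parcel B|: x∈[3,5], y∈[5,6] → 2·1 = 2.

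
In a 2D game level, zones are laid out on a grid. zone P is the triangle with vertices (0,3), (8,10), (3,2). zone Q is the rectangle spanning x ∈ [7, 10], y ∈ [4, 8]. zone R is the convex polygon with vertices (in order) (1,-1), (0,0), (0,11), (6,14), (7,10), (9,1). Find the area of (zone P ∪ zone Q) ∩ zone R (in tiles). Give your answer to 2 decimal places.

|zone P ∪ zone Q| = 26.5.
|(zone P ∪ zone Q) ∩ zone R| = 17.83.

17.83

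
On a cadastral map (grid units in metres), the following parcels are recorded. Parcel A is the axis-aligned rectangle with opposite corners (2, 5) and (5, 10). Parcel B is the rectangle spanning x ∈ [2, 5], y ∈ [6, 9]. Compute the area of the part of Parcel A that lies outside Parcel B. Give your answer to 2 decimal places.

6.00

|Parcel A∩Parcel B|: x∈[2,5], y∈[6,9] → 3·3 = 9.
|Parcel A| = 15.
|Parcel A ∖ Parcel B| = |Parcel A| − |Parcel A∩Parcel B| = 15 − 9 = 6.00.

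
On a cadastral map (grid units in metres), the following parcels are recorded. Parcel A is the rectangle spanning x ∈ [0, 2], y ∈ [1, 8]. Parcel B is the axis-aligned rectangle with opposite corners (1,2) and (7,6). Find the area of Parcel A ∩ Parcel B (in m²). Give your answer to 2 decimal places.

|Parcel A∩Parcel B|: x∈[1,2], y∈[2,6] → 1·4 = 4.

4.00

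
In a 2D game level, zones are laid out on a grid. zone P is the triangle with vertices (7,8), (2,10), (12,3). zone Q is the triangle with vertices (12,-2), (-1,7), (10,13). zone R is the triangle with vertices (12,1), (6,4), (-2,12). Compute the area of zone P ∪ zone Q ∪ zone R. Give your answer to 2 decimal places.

90.45

By inclusion–exclusion:
Individual areas: |zone P| = 7.5, |zone Q| = 88.5, |zone R| = 12.
|zone P∩zone Q| = 7.1783.
|zone P∩zone R| = 0.
|zone Q∩zone R| = 10.3711.
|zone P∩zone Q∩zone R| = 0.
|zone P ∪ zone Q ∪ zone R| = 108 − 17.5493 + 0 = 90.45.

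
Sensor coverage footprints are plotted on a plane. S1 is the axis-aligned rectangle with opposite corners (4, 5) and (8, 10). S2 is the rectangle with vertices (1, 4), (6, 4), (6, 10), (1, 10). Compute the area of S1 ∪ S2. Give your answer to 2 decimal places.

40.00

By inclusion–exclusion:
Individual areas: |S1| = 20, |S2| = 30.
|S1∩S2|: x∈[4,6], y∈[5,10] → 2·5 = 10.
|S1 ∪ S2| = 50 − 10 = 40.00.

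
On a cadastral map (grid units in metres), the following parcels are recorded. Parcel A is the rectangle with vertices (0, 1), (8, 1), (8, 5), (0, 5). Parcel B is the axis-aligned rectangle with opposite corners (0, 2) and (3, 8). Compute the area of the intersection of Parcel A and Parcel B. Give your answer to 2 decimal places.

|Parcel A∩Parcel B|: x∈[0,3], y∈[2,5] → 3·3 = 9.

9.00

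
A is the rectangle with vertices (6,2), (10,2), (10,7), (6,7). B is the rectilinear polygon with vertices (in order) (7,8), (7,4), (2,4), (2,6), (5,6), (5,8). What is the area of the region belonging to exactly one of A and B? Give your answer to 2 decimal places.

|A| = 20, |B| = 14, |A∩B| = 3.
|A △ B| = |A| + |B| − 2·|A∩B| = 20 + 14 − 6 = 28.00.

28.00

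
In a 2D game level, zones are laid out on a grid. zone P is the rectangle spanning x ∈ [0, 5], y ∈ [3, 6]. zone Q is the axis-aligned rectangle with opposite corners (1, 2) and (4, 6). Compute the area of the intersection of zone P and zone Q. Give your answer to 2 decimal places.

|zone P∩zone Q|: x∈[1,4], y∈[3,6] → 3·3 = 9.

9.00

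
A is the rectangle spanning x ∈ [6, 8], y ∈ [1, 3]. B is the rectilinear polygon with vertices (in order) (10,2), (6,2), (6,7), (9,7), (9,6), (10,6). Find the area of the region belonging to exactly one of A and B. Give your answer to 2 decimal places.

|A| = 4, |B| = 19, |A∩B| = 2.
|A △ B| = |A| + |B| − 2·|A∩B| = 4 + 19 − 4 = 19.00.

19.00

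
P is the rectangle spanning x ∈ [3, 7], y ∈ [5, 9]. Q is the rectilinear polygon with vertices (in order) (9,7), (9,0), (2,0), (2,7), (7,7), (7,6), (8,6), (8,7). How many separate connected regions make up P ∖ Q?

P ∖ Q is a single connected region.

1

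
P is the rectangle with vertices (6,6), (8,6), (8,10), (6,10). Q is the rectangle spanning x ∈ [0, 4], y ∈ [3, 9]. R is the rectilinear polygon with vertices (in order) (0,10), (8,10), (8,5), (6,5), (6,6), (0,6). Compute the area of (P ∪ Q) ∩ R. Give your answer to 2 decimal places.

20.00

|P ∪ Q| = 32.
|(P ∪ Q) ∩ R| = 20.00.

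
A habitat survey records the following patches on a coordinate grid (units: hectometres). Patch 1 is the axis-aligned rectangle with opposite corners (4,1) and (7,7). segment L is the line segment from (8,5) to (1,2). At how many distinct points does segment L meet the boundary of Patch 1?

The segment meets the boundary at (4,3.286), (7,4.571).

2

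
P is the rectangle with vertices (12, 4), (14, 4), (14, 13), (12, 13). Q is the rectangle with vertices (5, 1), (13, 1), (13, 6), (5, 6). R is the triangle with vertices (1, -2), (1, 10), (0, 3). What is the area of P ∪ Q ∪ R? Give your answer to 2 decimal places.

62.00

By inclusion–exclusion:
Individual areas: |P| = 18, |Q| = 40, |R| = 6.
|P∩Q|: x∈[12,13], y∈[4,6] → 1·2 = 2.
|P∩R| = 0.
|Q∩R| = 0.
|P∩Q∩R| = 0.
|P ∪ Q ∪ R| = 64 − 2 + 0 = 62.00.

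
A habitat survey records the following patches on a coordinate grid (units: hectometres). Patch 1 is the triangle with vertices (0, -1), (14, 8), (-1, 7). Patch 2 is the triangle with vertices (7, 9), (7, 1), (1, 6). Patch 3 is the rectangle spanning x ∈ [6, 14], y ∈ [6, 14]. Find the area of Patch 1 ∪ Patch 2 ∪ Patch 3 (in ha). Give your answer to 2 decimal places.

By inclusion–exclusion:
Individual areas: |Patch 1| = 60.5, |Patch 2| = 24, |Patch 3| = 64.
|Patch 1∩Patch 2| = 19.401.
|Patch 1∩Patch 3| = 10.7556.
|Patch 2∩Patch 3| = 2.75.
|Patch 1∩Patch 2∩Patch 3| = 1.5.
|Patch 1 ∪ Patch 2 ∪ Patch 3| = 148.5 − 32.9066 + 1.5 = 117.09.

117.09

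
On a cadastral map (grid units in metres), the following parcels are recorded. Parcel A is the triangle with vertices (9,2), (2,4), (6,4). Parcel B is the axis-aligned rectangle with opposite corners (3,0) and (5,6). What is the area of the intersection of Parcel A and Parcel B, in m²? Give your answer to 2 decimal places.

1.14

The intersection is the polygon with vertices (3,3.714), (3,4), (5,4), (5,3.143).
By the shoelace formula its area is 1.14.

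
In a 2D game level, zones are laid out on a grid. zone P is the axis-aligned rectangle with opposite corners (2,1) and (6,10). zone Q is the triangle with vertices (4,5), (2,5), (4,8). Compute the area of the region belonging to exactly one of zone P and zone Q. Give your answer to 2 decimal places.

|zone P| = 36, |zone Q| = 3, |zone P∩zone Q| = 3.
|zone P △ zone Q| = |zone P| + |zone Q| − 2·|zone P∩zone Q| = 36 + 3 − 6 = 33.00.

33.00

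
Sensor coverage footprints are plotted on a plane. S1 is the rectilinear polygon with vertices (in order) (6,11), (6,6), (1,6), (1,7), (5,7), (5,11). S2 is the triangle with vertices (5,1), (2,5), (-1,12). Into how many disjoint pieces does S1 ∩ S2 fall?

1

S1 ∩ S2 is a single connected region.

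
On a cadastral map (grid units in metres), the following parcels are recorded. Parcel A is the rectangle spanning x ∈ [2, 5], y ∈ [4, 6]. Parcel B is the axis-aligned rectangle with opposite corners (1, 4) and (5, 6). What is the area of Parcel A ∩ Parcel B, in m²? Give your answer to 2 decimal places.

6.00

|Parcel A∩Parcel B|: x∈[2,5], y∈[4,6] → 3·2 = 6.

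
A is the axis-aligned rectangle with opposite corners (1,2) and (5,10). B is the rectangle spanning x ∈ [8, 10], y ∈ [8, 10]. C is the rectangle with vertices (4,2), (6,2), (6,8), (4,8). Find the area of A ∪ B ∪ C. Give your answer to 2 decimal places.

By inclusion–exclusion:
Individual areas: |A| = 32, |B| = 4, |C| = 12.
|A∩B| = 0 (no overlap).
|A∩C|: x∈[4,5], y∈[2,8] → 1·6 = 6.
|B∩C| = 0 (no overlap).
|A∩B∩C| = 0.
|A ∪ B ∪ C| = 48 − 6 + 0 = 42.00.

42.00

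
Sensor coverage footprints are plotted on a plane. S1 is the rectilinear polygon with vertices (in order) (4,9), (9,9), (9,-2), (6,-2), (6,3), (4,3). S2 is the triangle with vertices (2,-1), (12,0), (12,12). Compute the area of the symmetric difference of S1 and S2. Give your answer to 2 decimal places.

64.29

|S1| = 45, |S2| = 60, |S1∩S2| = 20.3538.
|S1 △ S2| = |S1| + |S2| − 2·|S1∩S2| = 45 + 60 − 40.7077 = 64.29.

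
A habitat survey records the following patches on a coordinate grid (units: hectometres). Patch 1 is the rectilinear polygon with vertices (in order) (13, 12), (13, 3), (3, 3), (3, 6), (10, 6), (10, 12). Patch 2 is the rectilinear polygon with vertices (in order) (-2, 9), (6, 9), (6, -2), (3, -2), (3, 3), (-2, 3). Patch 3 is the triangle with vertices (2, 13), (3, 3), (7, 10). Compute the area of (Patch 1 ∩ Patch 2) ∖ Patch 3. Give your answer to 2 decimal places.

|Patch 1 ∩ Patch 2| = 9.
|(Patch 1 ∩ Patch 2) ∩ Patch 3| = 2.5714.
|(Patch 1 ∩ Patch 2) ∖ Patch 3| = 9 − 2.5714 = 6.43.

6.43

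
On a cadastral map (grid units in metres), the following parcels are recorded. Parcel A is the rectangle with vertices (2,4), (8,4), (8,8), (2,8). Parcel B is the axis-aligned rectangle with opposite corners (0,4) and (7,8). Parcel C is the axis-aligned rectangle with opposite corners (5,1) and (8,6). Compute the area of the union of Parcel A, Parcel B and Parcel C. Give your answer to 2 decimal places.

By inclusion–exclusion:
Individual areas: |Parcel A| = 24, |Parcel B| = 28, |Parcel C| = 15.
|Parcel A∩Parcel B|: x∈[2,7], y∈[4,8] → 5·4 = 20.
|Parcel A∩Parcel C|: x∈[5,8], y∈[4,6] → 3·2 = 6.
|Parcel B∩Parcel C|: x∈[5,7], y∈[4,6] → 2·2 = 4.
|Parcel A∩Parcel B∩Parcel C| = 4.
|Parcel A ∪ Parcel B ∪ Parcel C| = 67 − 30 + 4 = 41.00.

41.00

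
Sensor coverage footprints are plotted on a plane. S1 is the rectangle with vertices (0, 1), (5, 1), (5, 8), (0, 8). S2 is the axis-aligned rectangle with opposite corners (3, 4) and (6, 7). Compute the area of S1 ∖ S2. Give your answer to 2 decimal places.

29.00

|S1∩S2|: x∈[3,5], y∈[4,7] → 2·3 = 6.
|S1| = 35.
|S1 ∖ S2| = |S1| − |S1∩S2| = 35 − 6 = 29.00.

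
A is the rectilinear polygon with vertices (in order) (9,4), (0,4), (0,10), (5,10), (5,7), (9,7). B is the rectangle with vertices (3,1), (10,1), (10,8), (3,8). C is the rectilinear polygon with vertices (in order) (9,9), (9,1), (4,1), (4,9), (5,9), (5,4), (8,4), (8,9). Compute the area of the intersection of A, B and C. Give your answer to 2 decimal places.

7.00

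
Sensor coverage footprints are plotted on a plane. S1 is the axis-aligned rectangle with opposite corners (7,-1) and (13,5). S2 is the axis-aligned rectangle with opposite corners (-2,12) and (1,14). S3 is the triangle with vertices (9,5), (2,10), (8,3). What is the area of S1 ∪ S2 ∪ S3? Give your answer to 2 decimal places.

By inclusion–exclusion:
Individual areas: |S1| = 36, |S2| = 6, |S3| = 9.5.
|S1∩S2| = 0 (no overlap).
|S1∩S3| = 2.4167.
|S2∩S3| = 0.
|S1∩S2∩S3| = 0.
|S1 ∪ S2 ∪ S3| = 51.5 − 2.4167 + 0 = 49.08.

49.08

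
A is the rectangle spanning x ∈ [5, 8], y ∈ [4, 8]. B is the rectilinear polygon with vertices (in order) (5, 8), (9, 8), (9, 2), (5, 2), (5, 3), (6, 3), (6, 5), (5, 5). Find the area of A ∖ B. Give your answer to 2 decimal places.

1.00

|A| = 12, |A∩B| = 11.
|A ∖ B| = |A| − |A∩B| = 12 − 11 = 1.00.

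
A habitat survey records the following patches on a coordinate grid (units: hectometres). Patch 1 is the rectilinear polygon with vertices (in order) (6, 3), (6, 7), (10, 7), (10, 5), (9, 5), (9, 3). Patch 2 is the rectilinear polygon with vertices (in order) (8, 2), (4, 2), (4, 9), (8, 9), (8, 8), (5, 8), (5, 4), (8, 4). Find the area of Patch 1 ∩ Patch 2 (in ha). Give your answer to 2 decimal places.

The intersection is the polygon with vertices (6,4), (8,4), (8,3), (6,3).
By the shoelace formula its area is 2.00.

2.00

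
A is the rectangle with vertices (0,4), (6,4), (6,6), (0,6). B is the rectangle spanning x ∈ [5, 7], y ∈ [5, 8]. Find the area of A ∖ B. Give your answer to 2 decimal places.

|A∩B|: x∈[5,6], y∈[5,6] → 1·1 = 1.
|A| = 12.
|A ∖ B| = |A| − |A∩B| = 12 − 1 = 11.00.

11.00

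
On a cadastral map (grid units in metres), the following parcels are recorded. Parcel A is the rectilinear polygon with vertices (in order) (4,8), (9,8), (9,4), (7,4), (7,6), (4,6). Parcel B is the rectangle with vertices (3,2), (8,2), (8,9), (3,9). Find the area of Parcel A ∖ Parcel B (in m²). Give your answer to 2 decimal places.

|Parcel A| = 14, |Parcel A∩Parcel B| = 10.
|Parcel A ∖ Parcel B| = |Parcel A| − |Parcel A∩Parcel B| = 14 − 10 = 4.00.

4.00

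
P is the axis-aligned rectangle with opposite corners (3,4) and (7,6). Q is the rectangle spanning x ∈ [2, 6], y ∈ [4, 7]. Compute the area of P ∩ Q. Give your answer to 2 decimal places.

|P∩Q|: x∈[3,6], y∈[4,6] → 3·2 = 6.

6.00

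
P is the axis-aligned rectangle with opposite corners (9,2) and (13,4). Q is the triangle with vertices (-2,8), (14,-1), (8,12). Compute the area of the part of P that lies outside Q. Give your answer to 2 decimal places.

1.69

|P| = 8, |P∩Q| = 6.3077.
|P ∖ Q| = |P| − |P∩Q| = 8 − 6.3077 = 1.69.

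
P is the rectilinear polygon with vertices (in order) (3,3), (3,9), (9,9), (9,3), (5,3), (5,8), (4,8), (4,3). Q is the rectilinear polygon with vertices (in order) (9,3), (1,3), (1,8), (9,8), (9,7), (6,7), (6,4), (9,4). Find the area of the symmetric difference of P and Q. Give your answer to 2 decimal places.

|P| = 31, |Q| = 31, |P∩Q| = 16.
|P △ Q| = |P| + |Q| − 2·|P∩Q| = 31 + 31 − 32 = 30.00.

30.00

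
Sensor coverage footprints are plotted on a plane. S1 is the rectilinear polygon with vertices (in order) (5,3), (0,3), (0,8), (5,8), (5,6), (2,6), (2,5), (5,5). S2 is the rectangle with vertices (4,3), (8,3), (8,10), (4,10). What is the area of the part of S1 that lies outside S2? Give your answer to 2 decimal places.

18.00

|S1| = 22, |S1∩S2| = 4.
|S1 ∖ S2| = |S1| − |S1∩S2| = 22 − 4 = 18.00.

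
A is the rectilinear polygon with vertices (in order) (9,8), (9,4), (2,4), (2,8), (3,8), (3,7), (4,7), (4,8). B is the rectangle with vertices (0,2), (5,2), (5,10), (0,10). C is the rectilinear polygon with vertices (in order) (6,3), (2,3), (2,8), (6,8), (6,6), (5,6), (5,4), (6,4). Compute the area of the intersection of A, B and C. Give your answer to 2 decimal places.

11.00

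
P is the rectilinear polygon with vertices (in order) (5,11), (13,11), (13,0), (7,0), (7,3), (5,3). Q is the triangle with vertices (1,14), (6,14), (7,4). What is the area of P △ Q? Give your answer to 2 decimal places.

|P| = 82, |Q| = 25, |P∩Q| = 8.2167.
|P △ Q| = |P| + |Q| − 2·|P∩Q| = 82 + 25 − 16.4333 = 90.57.

90.57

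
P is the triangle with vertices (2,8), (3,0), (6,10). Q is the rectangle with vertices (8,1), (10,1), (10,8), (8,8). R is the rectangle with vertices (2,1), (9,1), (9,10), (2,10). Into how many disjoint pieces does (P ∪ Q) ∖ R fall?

2

(P ∪ Q) ∖ R splits into 2 disjoint pieces (area 0.2125, area 7).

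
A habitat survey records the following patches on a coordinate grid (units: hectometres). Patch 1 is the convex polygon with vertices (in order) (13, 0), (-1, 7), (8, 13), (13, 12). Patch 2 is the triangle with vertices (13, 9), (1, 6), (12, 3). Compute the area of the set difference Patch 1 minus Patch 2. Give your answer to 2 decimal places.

|Patch 1| = 103.5, |Patch 1∩Patch 2| = 34.5.
|Patch 1 ∖ Patch 2| = |Patch 1| − |Patch 1∩Patch 2| = 103.5 − 34.5 = 69.00.

69.00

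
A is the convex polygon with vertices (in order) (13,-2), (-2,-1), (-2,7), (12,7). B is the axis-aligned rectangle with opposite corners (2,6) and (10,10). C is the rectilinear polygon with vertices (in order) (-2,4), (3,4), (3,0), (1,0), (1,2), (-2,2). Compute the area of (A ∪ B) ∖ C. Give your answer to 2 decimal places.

133.00

|A ∪ B| = 147.
|(A ∪ B) ∩ C| = 14.
|(A ∪ B) ∖ C| = 147 − 14 = 133.00.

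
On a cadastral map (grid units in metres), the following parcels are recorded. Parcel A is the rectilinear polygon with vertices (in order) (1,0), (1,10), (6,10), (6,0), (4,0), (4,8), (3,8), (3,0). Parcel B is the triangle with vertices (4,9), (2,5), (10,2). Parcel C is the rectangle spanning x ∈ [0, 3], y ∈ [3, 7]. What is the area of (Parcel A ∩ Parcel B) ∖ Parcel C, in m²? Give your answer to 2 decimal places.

8.17

|Parcel A ∩ Parcel B| = 9.3542.
|(Parcel A ∩ Parcel B) ∩ Parcel C| = 1.1875.
|(Parcel A ∩ Parcel B) ∖ Parcel C| = 9.3542 − 1.1875 = 8.17.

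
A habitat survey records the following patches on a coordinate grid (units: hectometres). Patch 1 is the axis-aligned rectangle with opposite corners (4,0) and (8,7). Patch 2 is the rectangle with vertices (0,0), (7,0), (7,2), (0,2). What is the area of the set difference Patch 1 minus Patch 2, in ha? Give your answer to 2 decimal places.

22.00

|Patch 1∩Patch 2|: x∈[4,7], y∈[0,2] → 3·2 = 6.
|Patch 1| = 28.
|Patch 1 ∖ Patch 2| = |Patch 1| − |Patch 1∩Patch 2| = 28 − 6 = 22.00.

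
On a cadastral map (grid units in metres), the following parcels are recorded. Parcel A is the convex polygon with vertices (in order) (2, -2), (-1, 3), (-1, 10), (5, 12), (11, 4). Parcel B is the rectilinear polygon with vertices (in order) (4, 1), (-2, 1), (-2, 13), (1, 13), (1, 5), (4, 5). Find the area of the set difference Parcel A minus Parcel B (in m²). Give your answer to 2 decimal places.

|Parcel A| = 103.5, |Parcel A∩Parcel B| = 29.4667.
|Parcel A ∖ Parcel B| = |Parcel A| − |Parcel A∩Parcel B| = 103.5 − 29.4667 = 74.03.

74.03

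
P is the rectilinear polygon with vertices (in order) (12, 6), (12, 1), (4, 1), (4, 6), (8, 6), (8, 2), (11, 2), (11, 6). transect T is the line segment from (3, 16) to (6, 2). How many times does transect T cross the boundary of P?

The segment meets the boundary at (5.143,6).

1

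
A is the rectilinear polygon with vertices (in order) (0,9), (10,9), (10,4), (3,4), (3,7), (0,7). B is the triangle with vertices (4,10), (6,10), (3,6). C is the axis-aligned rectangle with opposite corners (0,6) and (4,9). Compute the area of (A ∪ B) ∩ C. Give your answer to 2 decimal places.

9.00

The region (A ∪ B) ∩ C is the polygon with vertices (3,7), (0,7), (0,9), (3.75,9), (4,9), (4,6), (3,6).
By the shoelace formula its area is 9.00.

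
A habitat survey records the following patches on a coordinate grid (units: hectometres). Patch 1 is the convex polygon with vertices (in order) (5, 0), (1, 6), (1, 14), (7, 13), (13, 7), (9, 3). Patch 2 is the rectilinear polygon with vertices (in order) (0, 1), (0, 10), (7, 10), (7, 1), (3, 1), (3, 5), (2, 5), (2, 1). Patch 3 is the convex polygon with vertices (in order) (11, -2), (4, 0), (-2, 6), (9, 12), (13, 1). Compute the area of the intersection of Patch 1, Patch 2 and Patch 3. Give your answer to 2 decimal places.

39.13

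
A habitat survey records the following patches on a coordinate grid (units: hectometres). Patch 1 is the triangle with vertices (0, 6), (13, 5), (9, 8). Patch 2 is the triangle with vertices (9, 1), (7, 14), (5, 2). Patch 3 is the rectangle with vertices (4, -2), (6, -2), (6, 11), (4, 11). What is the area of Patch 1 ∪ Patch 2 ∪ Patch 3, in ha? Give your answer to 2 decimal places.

57.85

By inclusion–exclusion:
Individual areas: |Patch 1| = 17.5, |Patch 2| = 25, |Patch 3| = 26.
|Patch 1∩Patch 2| = 4.9907.
|Patch 1∩Patch 3| = 2.9915.
|Patch 2∩Patch 3| = 3.125.
|Patch 1∩Patch 2∩Patch 3| = 0.4601.
|Patch 1 ∪ Patch 2 ∪ Patch 3| = 68.5 − 11.1072 + 0.4601 = 57.85.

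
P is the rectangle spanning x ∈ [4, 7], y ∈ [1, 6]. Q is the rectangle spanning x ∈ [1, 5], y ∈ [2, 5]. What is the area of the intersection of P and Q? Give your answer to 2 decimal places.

|P∩Q|: x∈[4,5], y∈[2,5] → 1·3 = 3.

3.00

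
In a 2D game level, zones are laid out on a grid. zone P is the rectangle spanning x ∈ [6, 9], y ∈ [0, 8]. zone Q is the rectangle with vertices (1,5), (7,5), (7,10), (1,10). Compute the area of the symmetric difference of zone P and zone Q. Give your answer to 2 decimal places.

|zone P∩zone Q|: x∈[6,7], y∈[5,8] → 1·3 = 3.
|zone P △ zone Q| = |zone P| + |zone Q| − 2·|zone P∩zone Q| = 24 + 30 − 6 = 48.00.

48.00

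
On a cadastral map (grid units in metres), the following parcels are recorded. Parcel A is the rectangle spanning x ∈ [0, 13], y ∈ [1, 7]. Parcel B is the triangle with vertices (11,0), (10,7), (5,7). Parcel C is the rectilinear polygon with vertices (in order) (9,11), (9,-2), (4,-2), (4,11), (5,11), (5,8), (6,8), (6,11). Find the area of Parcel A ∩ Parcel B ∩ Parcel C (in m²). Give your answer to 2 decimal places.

9.33

The intersection is the polygon with vertices (5,7), (9,7), (9,2.333).
By the shoelace formula its area is 9.33.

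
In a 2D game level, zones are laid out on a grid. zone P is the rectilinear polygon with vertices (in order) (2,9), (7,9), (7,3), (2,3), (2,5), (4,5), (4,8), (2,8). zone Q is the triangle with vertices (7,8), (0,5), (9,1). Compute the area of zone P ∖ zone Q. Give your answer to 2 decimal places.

|zone P| = 24, |zone P∩zone Q| = 15.6825.
|zone P ∖ zone Q| = |zone P| − |zone P∩zone Q| = 24 − 15.6825 = 8.32.

8.32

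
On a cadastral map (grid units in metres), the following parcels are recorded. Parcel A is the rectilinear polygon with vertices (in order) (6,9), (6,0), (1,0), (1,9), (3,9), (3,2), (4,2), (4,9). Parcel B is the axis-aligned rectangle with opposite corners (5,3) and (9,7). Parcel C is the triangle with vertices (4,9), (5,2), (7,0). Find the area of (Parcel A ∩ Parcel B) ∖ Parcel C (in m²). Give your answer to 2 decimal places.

|Parcel A ∩ Parcel B| = 4.
|(Parcel A ∩ Parcel B) ∩ Parcel C| = 1.5.
|(Parcel A ∩ Parcel B) ∖ Parcel C| = 4 − 1.5 = 2.50.

2.50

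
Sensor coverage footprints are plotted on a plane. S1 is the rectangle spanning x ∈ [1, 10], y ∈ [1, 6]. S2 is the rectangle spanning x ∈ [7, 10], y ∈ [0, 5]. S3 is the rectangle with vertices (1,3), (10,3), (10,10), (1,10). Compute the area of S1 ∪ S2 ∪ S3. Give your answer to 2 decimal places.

84.00

By inclusion–exclusion:
Individual areas: |S1| = 45, |S2| = 15, |S3| = 63.
|S1∩S2|: x∈[7,10], y∈[1,5] → 3·4 = 12.
|S1∩S3|: x∈[1,10], y∈[3,6] → 9·3 = 27.
|S2∩S3|: x∈[7,10], y∈[3,5] → 3·2 = 6.
|S1∩S2∩S3| = 6.
|S1 ∪ S2 ∪ S3| = 123 − 45 + 6 = 84.00.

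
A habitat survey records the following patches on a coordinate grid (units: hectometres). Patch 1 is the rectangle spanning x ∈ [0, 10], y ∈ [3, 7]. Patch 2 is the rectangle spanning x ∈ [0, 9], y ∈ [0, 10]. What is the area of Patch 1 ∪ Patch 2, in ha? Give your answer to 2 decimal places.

94.00

By inclusion–exclusion:
Individual areas: |Patch 1| = 40, |Patch 2| = 90.
|Patch 1∩Patch 2|: x∈[0,9], y∈[3,7] → 9·4 = 36.
|Patch 1 ∪ Patch 2| = 130 − 36 = 94.00.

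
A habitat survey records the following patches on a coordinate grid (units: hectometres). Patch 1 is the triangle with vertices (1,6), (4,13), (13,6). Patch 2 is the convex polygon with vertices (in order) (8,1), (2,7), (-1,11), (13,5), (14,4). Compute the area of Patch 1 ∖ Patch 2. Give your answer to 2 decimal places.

|Patch 1| = 42, |Patch 1∩Patch 2| = 15.4924.
|Patch 1 ∖ Patch 2| = |Patch 1| − |Patch 1∩Patch 2| = 42 − 15.4924 = 26.51.

26.51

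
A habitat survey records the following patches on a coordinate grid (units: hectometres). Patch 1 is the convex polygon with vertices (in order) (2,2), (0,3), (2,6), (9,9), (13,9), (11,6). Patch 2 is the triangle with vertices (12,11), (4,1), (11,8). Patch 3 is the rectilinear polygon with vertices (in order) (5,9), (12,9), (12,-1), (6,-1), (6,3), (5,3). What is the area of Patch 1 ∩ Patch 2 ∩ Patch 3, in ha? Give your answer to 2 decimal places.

The intersection is the polygon with vertices (11,8), (7.4,4.4), (6.345,3.931), (10.4,9), (11.333,9).
By the shoelace formula its area is 5.07.

5.07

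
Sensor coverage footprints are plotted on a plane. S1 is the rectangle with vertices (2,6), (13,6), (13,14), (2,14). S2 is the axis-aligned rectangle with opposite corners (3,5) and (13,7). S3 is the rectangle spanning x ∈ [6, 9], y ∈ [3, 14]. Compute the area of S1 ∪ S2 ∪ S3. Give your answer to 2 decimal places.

By inclusion–exclusion:
Individual areas: |S1| = 88, |S2| = 20, |S3| = 33.
|S1∩S2|: x∈[3,13], y∈[6,7] → 10·1 = 10.
|S1∩S3|: x∈[6,9], y∈[6,14] → 3·8 = 24.
|S2∩S3|: x∈[6,9], y∈[5,7] → 3·2 = 6.
|S1∩S2∩S3| = 3.
|S1 ∪ S2 ∪ S3| = 141 − 40 + 3 = 104.00.

104.00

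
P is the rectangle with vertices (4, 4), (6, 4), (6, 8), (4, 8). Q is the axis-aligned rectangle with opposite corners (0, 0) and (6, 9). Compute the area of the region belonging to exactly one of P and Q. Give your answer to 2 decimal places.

|P∩Q|: x∈[4,6], y∈[4,8] → 2·4 = 8.
|P △ Q| = |P| + |Q| − 2·|P∩Q| = 8 + 54 − 16 = 46.00.

46.00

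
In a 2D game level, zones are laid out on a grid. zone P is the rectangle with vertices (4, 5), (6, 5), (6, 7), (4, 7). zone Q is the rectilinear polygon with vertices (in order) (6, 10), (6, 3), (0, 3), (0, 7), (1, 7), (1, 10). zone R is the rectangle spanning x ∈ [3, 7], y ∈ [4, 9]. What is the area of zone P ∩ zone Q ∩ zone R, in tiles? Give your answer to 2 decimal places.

4.00

The intersection is the polygon with vertices (4,5), (4,7), (6,7), (6,5).
By the shoelace formula its area is 4.00.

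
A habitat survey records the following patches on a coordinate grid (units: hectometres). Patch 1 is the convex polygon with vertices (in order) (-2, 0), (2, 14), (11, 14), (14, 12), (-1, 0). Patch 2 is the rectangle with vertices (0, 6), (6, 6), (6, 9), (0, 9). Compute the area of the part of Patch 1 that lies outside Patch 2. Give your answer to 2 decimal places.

85.57

|Patch 1| = 103, |Patch 1∩Patch 2| = 17.4286.
|Patch 1 ∖ Patch 2| = |Patch 1| − |Patch 1∩Patch 2| = 103 − 17.4286 = 85.57.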